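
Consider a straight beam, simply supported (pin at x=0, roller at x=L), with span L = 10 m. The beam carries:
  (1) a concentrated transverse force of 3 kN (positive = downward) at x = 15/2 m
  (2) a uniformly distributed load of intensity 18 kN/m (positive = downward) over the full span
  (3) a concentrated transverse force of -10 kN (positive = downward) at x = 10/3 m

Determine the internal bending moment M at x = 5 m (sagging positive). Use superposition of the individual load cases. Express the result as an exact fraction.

Load 1 — point force P=3 kN at a=15/2 m (b=L-a=5/2):
  M_1 = Pbx/L  [x≤a] = 3·(5/2)·5/10 = 15/4 kN·m
Load 2 — uniform load w=18 kN/m over full span:
  M_2 = wx(L-x)/2 = 18·5·(10-5)/2 = 225 kN·m
Load 3 — point force P=-10 kN at a=10/3 m (b=L-a=20/3):
  M_3 = Pa(L-x)/L  [x>a] = (-10)·(10/3)·(10-5)/10 = -50/3 kN·m
Superposition: M = Σ M_i = 2545/12 kN·m ≈ 212.083333 kN·m

M(5) = 2545/12 kN·m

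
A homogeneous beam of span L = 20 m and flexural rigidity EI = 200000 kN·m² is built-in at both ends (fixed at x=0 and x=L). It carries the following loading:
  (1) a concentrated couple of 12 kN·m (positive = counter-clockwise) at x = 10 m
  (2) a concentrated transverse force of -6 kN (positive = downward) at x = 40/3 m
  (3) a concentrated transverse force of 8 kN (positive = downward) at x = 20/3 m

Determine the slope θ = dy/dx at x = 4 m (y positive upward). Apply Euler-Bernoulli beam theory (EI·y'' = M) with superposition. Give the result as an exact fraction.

θ(4) = -491/3375000 rad

Load 1 — applied couple M₀=12 kN·m at a=10 m (b=L-a=10):
  θ_1 = (R_Ax²/2 - M_Ax)/EI  [x≤a] with R_A=9/10, M_A=3 = ((9/10)·4²/2 - 3·4)/200000 = -3/125000 rad
Load 2 — point force P=-6 kN at a=40/3 m (b=L-a=20/3):
  θ_2 = -Pb²x(2aL-(3a+b)x)/(2L³EI)  [x≤a] = -(-6)·(20/3)²·4·(2·(40/3)·20-(3·(40/3)+(20/3))·4)/(2·20³·200000) = 13/112500 rad
Load 3 — point force P=8 kN at a=20/3 m (b=L-a=40/3):
  θ_3 = -Pb²x(2aL-(3a+b)x)/(2L³EI)  [x≤a] = -8·(40/3)²·4·(2·(20/3)·20-(3·(20/3)+(40/3))·4)/(2·20³·200000) = -4/16875 rad
Superposition: θ = Σ θ_i = -491/3375000 rad ≈ -0.000145 rad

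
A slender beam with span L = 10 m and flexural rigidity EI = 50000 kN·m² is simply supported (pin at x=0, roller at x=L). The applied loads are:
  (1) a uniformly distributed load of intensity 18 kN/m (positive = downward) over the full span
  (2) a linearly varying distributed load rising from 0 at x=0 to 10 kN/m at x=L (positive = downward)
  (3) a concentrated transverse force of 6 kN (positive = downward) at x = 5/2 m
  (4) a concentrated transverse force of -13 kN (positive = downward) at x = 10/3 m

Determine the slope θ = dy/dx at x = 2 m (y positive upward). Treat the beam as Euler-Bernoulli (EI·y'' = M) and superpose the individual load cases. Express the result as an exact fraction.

Load 1 — uniform load w=18 kN/m over full span:
  θ_1 = -w(L³-6Lx²+4x³)/(24EI) = -18·(10³-6·10·2²+4·2³)/(24·50000) = -297/25000 rad
Load 2 — triangular load w₀=10 kN/m (0→w₀ over full span):
  θ_2 = -w₀(7L⁴-30L²x²+15x⁴)/(360LEI) = -10·(7·10⁴-30·10²·2²+15·2⁴)/(360·10·50000) = -91/28125 rad
Load 3 — point force P=6 kN at a=5/2 m (b=L-a=15/2):
  θ_3 = -Pb(L²-b²-3x²)/(6LEI)  [x≤a] = -6·(15/2)·(10²-(15/2)²-3·2²)/(6·10·50000) = -381/800000 rad
Load 4 — point force P=-13 kN at a=10/3 m (b=L-a=20/3):
  θ_4 = -Pb(L²-b²-3x²)/(6LEI)  [x≤a] = -(-13)·(20/3)·(10²-(20/3)²-3·2²)/(6·10·50000) = 637/506250 rad
Superposition: θ = Σ θ_i = -928813/64800000 rad ≈ -0.014334 rad

θ(2) = -928813/64800000 rad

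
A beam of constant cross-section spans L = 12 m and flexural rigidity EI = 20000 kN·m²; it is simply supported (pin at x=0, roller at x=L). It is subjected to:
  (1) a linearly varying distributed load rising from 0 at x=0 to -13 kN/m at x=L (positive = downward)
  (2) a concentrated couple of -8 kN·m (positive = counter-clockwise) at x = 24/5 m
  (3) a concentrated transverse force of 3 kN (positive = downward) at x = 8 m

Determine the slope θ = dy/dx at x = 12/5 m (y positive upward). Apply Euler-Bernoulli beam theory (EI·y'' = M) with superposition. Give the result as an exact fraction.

θ(12/5) = 80101/4687500 rad

Load 1 — triangular load w₀=-13 kN/m (0→w₀ over full span):
  θ_1 = -w₀(7L⁴-30L²x²+15x⁴)/(360LEI) = -(-13)·(7·12⁴-30·12²·(12/5)²+15·(12/5)⁴)/(360·12·20000) = 7098/390625 rad
Load 2 — applied couple M₀=-8 kN·m at a=24/5 m (b=L-a=36/5):
  θ_2 = (M₀x²/(2L)+C₁)/EI  [x≤a] with C₁=M₀(3b²-L²)/(6L)=-32/25 = ((-8)·(12/5)²/(2·12)+(-32/25))/20000 = -1/6250 rad
Load 3 — point force P=3 kN at a=8 m (b=L-a=4):
  θ_3 = -Pb(L²-b²-3x²)/(6LEI)  [x≤a] = -3·4·(12²-4²-3·(12/5)²)/(6·12·20000) = -173/187500 rad
Superposition: θ = Σ θ_i = 80101/4687500 rad ≈ 0.017088 rad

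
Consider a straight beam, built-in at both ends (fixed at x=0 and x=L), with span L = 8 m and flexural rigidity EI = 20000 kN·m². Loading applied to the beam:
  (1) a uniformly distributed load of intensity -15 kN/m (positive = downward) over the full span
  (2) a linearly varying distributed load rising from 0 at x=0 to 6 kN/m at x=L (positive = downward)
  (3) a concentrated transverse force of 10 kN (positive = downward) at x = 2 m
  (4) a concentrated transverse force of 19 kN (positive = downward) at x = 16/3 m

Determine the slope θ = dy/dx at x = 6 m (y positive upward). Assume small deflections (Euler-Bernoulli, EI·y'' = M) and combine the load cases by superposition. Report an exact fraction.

θ(6) = -9517/7200000 rad

Load 1 — uniform load w=-15 kN/m over full span:
  θ_1 = -wx(L-x)(L-2x)/(12EI) = -(-15)·6·(8-6)·(8-2·6)/(12·20000) = -3/1000 rad
Load 2 — triangular load w₀=6 kN/m (0→w₀ over full span):
  θ_2 = -w₀(2x(L-x)(L-2x)(x+2L)+x²(L-x)²)/(120LEI) = -6·(2·6·(8-6)·(8-2·6)·(6+2·8)+6²·(8-6)²)/(120·8·20000) = 123/200000 rad
Load 3 — point force P=10 kN at a=2 m (b=L-a=6):
  θ_3 = Pa²(L-x)(2bL-(3b+a)(L-x))/(2L³EI)  [x>a] = 10·2²·(8-6)·(2·6·8-(3·6+2)·(8-6))/(2·8³·20000) = 7/32000 rad
Load 4 — point force P=19 kN at a=16/3 m (b=L-a=8/3):
  θ_4 = Pa²(L-x)(2bL-(3b+a)(L-x))/(2L³EI)  [x>a] = 19·(16/3)²·(8-6)·(2·(8/3)·8-(3·(8/3)+(16/3))·(8-6))/(2·8³·20000) = 19/22500 rad
Superposition: θ = Σ θ_i = -9517/7200000 rad ≈ -0.001322 rad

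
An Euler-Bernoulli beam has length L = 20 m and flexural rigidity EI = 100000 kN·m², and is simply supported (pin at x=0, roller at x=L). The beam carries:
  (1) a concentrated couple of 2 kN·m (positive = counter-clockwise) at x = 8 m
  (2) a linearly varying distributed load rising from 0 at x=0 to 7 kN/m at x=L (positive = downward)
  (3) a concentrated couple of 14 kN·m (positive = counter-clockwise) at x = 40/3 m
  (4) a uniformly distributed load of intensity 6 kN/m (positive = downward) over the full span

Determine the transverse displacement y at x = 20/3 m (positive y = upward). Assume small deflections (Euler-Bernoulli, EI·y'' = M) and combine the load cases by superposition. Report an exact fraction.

Load 1 — applied couple M₀=2 kN·m at a=8 m (b=L-a=12):
  y_1 = (M₀x³/(6L)+C₁x)/EI  [x≤a] with C₁=M₀(3b²-L²)/(6L)=8/15 = (2·(20/3)³/(6·20)+(8/15)·(20/3))/100000 = 43/506250 m
Load 2 — triangular load w₀=7 kN/m (0→w₀ over full span):
  y_2 = -w₀x(7L⁴-10L²x²+3x⁴)/(360LEI) = -7·(20/3)·(7·20⁴-10·20²·(20/3)²+3·(20/3)⁴)/(360·20·100000) = -224/3645 m
Load 3 — applied couple M₀=14 kN·m at a=40/3 m (b=L-a=20/3):
  y_3 = (M₀x³/(6L)+C₁x)/EI  [x≤a] with C₁=M₀(3b²-L²)/(6L)=-280/9 = (14·(20/3)³/(6·20)+(-280/9)·(20/3))/100000 = -7/4050 m
Load 4 — uniform load w=6 kN/m over full span:
  y_4 = -wx(L³-2Lx²+x³)/(24EI) = -6·(20/3)·(20³-2·20·(20/3)²+(20/3)³)/(24·100000) = -44/405 m
Superposition: y = Σ y_i = -391244/2278125 m ≈ -0.171739 m

y(20/3) = -391244/2278125 m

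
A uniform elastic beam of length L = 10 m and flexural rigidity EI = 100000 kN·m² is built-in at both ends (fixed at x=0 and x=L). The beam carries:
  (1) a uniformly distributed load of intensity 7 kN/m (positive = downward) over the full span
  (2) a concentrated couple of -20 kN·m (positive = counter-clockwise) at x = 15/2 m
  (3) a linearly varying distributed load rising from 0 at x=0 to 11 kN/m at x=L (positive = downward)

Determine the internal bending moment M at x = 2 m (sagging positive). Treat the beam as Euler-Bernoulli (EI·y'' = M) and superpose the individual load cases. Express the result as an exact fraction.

Load 1 — uniform load w=7 kN/m over full span:
  M_1 = wLx/2 - wL²/12 - wx²/2 = 7·10·2/2 - 7·10²/12 - 7·2²/2 = -7/3 kN·m
Load 2 — applied couple M₀=-20 kN·m at a=15/2 m (b=L-a=5/2):
  M_2 = R_Ax - M_A  [x≤a] with R_A=-9/4, M_A=-25/4 = (-9/4)·2 - (-25/4) = 7/4 kN·m
Load 3 — triangular load w₀=11 kN/m (0→w₀ over full span):
  M_3 = 3w₀Lx/20 - w₀L²/30 - w₀x³/(6L) = 3·11·10·2/20 - 11·10²/30 - 11·2³/(6·10) = -77/15 kN·m
Superposition: M = Σ M_i = -343/60 kN·m ≈ -5.716667 kN·m

M(2) = -343/60 kN·m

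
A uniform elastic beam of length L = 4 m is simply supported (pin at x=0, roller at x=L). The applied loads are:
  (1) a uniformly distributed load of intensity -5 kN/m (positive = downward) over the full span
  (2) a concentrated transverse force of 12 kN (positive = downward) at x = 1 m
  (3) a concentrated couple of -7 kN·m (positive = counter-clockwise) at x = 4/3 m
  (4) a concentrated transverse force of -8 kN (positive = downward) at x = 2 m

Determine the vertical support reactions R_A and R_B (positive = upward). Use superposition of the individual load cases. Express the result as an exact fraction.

Load 1 — uniform load w=-5 kN/m over full span:
  R_A = wL/2 = (-5)·4/2 = -10 kN
  R_B = wL/2 = (-5)·4/2 = -10 kN
Load 2 — point force P=12 kN at a=1 m (b=L-a=3):
  R_A = Pb/L = 12·3/4 = 9 kN
  R_B = Pa/L = 12·1/4 = 3 kN
Load 3 — applied couple M₀=-7 kN·m at a=4/3 m (b=L-a=8/3):
  R_A = M₀/L = (-7)/4 = -7/4 kN
  R_B = -M₀/L = -(-7)/4 = 7/4 kN
Load 4 — point force P=-8 kN at a=2 m (b=L-a=2):
  R_A = Pb/L = (-8)·2/4 = -4 kN
  R_B = Pa/L = (-8)·2/4 = -4 kN
Superposition: R_A = -27/4 kN, R_B = -37/4 kN

R_A = -27/4 kN, R_B = -37/4 kN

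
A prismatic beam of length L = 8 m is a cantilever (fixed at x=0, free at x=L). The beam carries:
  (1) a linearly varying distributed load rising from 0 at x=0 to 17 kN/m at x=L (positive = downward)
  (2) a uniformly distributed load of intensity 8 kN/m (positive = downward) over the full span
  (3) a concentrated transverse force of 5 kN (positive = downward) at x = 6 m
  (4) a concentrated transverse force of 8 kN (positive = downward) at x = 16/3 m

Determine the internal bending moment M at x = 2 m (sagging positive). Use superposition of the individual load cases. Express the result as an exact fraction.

M(2) = -2521/6 kN·m

Load 1 — triangular load w₀=17 kN/m (0→w₀ over full span):
  M_1 = w₀Lx/2 - w₀L²/3 - w₀x³/(6L) = 17·8·2/2 - 17·8²/3 - 17·2³/(6·8) = -459/2 kN·m
Load 2 — uniform load w=8 kN/m over full span:
  M_2 = -w(L-x)²/2 = -8·(8-2)²/2 = -144 kN·m
Load 3 — point force P=5 kN at a=6 m (b=L-a=2):
  M_3 = -P(a-x)  [x≤a] = -5·(6-2) = -20 kN·m
Load 4 — point force P=8 kN at a=16/3 m (b=L-a=8/3):
  M_4 = -P(a-x)  [x≤a] = -8·((16/3)-2) = -80/3 kN·m
Superposition: M = Σ M_i = -2521/6 kN·m ≈ -420.166667 kN·m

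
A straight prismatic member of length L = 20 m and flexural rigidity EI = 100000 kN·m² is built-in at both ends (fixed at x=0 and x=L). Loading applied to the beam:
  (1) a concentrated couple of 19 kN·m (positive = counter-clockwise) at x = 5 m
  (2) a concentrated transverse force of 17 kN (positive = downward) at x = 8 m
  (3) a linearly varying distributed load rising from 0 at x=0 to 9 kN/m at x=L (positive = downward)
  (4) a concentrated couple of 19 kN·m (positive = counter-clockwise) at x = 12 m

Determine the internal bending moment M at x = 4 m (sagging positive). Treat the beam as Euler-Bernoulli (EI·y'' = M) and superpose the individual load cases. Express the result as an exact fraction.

Load 1 — applied couple M₀=19 kN·m at a=5 m (b=L-a=15):
  M_1 = R_Ax - M_A  [x≤a] with R_A=171/160, M_A=-57/16 = (171/160)·4 - (-57/16) = 627/80 kN·m
Load 2 — point force P=17 kN at a=8 m (b=L-a=12):
  M_2 = Pb²(3a+b)x/L³ - Pab²/L²  [x≤a] = 17·12²·(3·8+12)·4/20³ - 17·8·12²/20² = -612/125 kN·m
Load 3 — triangular load w₀=9 kN/m (0→w₀ over full span):
  M_3 = 3w₀Lx/20 - w₀L²/30 - w₀x³/(6L) = 3·9·20·4/20 - 9·20²/30 - 9·4³/(6·20) = -84/5 kN·m
Load 4 — applied couple M₀=19 kN·m at a=12 m (b=L-a=8):
  M_4 = R_Ax - M_A  [x≤a] with R_A=171/125, M_A=152/25 = (171/125)·4 - (152/25) = -76/125 kN·m
Superposition: M = Σ M_i = -28933/2000 kN·m ≈ -14.466500 kN·m

M(4) = -28933/2000 kN·m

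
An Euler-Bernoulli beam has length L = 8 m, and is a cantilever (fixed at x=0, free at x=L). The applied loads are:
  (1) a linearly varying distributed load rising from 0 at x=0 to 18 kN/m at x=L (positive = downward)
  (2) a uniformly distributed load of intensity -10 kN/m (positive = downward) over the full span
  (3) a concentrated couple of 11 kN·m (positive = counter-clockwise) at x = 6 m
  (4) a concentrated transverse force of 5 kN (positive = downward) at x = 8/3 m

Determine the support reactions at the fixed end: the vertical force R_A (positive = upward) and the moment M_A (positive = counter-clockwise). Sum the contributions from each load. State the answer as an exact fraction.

R_A = -3 kN, M_A = 199/3 kN·m

Load 1 — triangular load w₀=18 kN/m (0→w₀ over full span):
  R_A = w₀L/2 = 18·8/2 = 72 kN
  M_A = w₀L²/3 = 18·8²/3 = 384 kN·m
Load 2 — uniform load w=-10 kN/m over full span:
  R_A = wL = (-10)·8 = -80 kN
  M_A = wL²/2 = (-10)·8²/2 = -320 kN·m
Load 3 — applied couple M₀=11 kN·m at a=6 m (b=L-a=2):
  R_A = 0 kN
  M_A = -M₀ = -11 kN·m
Load 4 — point force P=5 kN at a=8/3 m (b=L-a=16/3):
  R_A = P = 5 kN
  M_A = Pa = 5·(8/3) = 40/3 kN·m
Superposition: R_A = -3 kN, M_A = 199/3 kN·m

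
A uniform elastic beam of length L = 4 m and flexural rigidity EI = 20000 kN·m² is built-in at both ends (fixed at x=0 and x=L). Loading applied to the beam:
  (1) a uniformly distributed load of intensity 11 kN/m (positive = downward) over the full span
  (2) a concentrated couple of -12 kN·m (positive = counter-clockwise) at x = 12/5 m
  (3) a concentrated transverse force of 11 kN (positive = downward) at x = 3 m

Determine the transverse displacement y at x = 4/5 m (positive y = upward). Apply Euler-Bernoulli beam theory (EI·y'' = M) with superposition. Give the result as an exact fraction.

y(4/5) = -49817/375000000 m

Load 1 — uniform load w=11 kN/m over full span:
  y_1 = -wx²(L-x)²/(24EI) = -11·(4/5)²·(4-(4/5))²/(24·20000) = -176/1171875 m
Load 2 — applied couple M₀=-12 kN·m at a=12/5 m (b=L-a=8/5):
  y_2 = (R_Ax³/6 - M_Ax²/2)/EI  [x≤a] with R_A=-108/25, M_A=-96/25 = ((-108/25)·(4/5)³/6 - (-96/25)·(4/5)²/2)/20000 = 84/1953125 m
Load 3 — point force P=11 kN at a=3 m (b=L-a=1):
  y_3 = -Pb²x²(3aL-(3a+b)x)/(6L³EI)  [x≤a] = -11·1²·(4/5)²·(3·3·4-(3·3+1)·(4/5))/(6·4³·20000) = -77/3000000 m
Superposition: y = Σ y_i = -49817/375000000 m ≈ -0.000133 m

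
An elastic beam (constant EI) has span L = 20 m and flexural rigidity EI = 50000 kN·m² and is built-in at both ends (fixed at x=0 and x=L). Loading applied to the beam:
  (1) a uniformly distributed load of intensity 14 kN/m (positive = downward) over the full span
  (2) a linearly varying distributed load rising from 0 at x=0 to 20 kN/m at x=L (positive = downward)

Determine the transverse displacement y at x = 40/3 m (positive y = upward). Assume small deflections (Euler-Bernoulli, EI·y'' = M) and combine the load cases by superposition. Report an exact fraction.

y(40/3) = -592/3645 m

Load 1 — uniform load w=14 kN/m over full span:
  y_1 = -wx²(L-x)²/(24EI) = -14·(40/3)²·(20-(40/3))²/(24·50000) = -112/1215 m
Load 2 — triangular load w₀=20 kN/m (0→w₀ over full span):
  y_2 = -w₀x²(L-x)²(x+2L)/(120LEI) = -20·(40/3)²·(20-(40/3))²·((40/3)+2·20)/(120·20·50000) = -256/3645 m
Superposition: y = Σ y_i = -592/3645 m ≈ -0.162414 m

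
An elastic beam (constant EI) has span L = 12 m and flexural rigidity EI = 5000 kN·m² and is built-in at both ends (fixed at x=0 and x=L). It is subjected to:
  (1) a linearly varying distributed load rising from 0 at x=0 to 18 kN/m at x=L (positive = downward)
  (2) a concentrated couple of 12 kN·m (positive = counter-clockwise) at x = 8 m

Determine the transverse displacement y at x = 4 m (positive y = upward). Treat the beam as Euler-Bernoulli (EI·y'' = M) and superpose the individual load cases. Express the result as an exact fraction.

Load 1 — triangular load w₀=18 kN/m (0→w₀ over full span):
  y_1 = -w₀x²(L-x)²(x+2L)/(120LEI) = -18·4²·(12-4)²·(4+2·12)/(120·12·5000) = -224/3125 m
Load 2 — applied couple M₀=12 kN·m at a=8 m (b=L-a=4):
  y_2 = (R_Ax³/6 - M_Ax²/2)/EI  [x≤a] with R_A=4/3, M_A=4 = ((4/3)·4³/6 - 4·4²/2)/5000 = -4/1125 m
Superposition: y = Σ y_i = -2116/28125 m ≈ -0.075236 m

y(4) = -2116/28125 m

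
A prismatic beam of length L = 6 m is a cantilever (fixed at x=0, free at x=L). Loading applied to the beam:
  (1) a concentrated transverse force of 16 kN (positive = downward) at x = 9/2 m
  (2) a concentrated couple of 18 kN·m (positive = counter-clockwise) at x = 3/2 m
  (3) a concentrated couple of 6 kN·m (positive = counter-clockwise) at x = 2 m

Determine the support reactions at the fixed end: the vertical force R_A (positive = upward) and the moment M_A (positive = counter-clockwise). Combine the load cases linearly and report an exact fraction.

Load 1 — point force P=16 kN at a=9/2 m (b=L-a=3/2):
  R_A = P = 16 kN
  M_A = Pa = 16·(9/2) = 72 kN·m
Load 2 — applied couple M₀=18 kN·m at a=3/2 m (b=L-a=9/2):
  R_A = 0 kN
  M_A = -M₀ = -18 kN·m
Load 3 — applied couple M₀=6 kN·m at a=2 m (b=L-a=4):
  R_A = 0 kN
  M_A = -M₀ = -6 kN·m
Superposition: R_A = 16 kN, M_A = 48 kN·m

R_A = 16 kN, M_A = 48 kN·m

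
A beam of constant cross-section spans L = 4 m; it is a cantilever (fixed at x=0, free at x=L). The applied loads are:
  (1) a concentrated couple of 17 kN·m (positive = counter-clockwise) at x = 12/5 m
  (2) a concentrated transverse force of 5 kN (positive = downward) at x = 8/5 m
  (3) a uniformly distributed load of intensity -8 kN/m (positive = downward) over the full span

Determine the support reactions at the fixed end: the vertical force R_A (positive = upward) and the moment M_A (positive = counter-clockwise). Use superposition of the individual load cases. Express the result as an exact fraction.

R_A = -27 kN, M_A = -73 kN·m

Load 1 — applied couple M₀=17 kN·m at a=12/5 m (b=L-a=8/5):
  R_A = 0 kN
  M_A = -M₀ = -17 kN·m
Load 2 — point force P=5 kN at a=8/5 m (b=L-a=12/5):
  R_A = P = 5 kN
  M_A = Pa = 5·(8/5) = 8 kN·m
Load 3 — uniform load w=-8 kN/m over full span:
  R_A = wL = (-8)·4 = -32 kN
  M_A = wL²/2 = (-8)·4²/2 = -64 kN·m
Superposition: R_A = -27 kN, M_A = -73 kN·m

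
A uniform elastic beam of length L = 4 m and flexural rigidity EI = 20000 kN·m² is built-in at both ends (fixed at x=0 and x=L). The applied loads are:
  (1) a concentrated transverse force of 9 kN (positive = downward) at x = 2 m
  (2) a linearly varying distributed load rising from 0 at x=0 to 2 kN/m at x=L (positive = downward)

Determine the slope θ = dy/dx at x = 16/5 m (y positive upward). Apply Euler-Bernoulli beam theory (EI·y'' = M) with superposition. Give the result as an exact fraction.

θ(16/5) = 2537/18750000 rad

Load 1 — point force P=9 kN at a=2 m (b=L-a=2):
  θ_1 = Pa²(L-x)(2bL-(3b+a)(L-x))/(2L³EI)  [x>a] = 9·2²·(4-(16/5))·(2·2·4-(3·2+2)·(4-(16/5)))/(2·4³·20000) = 27/250000 rad
Load 2 — triangular load w₀=2 kN/m (0→w₀ over full span):
  θ_2 = -w₀(2x(L-x)(L-2x)(x+2L)+x²(L-x)²)/(120LEI) = -2·(2·(16/5)·(4-(16/5))·(4-2·(16/5))·((16/5)+2·4)+(16/5)²·(4-(16/5))²)/(120·4·20000) = 32/1171875 rad
Superposition: θ = Σ θ_i = 2537/18750000 rad ≈ 0.000135 rad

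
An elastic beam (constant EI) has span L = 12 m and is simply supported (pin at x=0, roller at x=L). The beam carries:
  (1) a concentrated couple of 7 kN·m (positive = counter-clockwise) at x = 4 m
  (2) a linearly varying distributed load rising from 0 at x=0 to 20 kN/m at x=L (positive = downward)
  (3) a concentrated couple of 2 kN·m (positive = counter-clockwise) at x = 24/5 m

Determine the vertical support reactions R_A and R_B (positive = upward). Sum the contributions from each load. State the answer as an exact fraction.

Load 1 — applied couple M₀=7 kN·m at a=4 m (b=L-a=8):
  R_A = M₀/L = 7/12 kN
  R_B = -M₀/L = -7/12 kN
Load 2 — triangular load w₀=20 kN/m (0→w₀ over full span):
  R_A = w₀L/6 = 20·12/6 = 40 kN
  R_B = w₀L/3 = 20·12/3 = 80 kN
Load 3 — applied couple M₀=2 kN·m at a=24/5 m (b=L-a=36/5):
  R_A = M₀/L = 2/12 = 1/6 kN
  R_B = -M₀/L = -2/12 = -1/6 kN
Superposition: R_A = 163/4 kN, R_B = 317/4 kN

R_A = 163/4 kN, R_B = 317/4 kN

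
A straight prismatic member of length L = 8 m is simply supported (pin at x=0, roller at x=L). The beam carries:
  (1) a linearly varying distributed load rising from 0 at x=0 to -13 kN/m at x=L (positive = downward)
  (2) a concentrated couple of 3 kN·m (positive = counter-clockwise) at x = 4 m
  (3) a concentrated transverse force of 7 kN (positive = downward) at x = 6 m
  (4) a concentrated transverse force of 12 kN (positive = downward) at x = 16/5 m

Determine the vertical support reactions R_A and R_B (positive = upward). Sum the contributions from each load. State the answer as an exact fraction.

R_A = -961/120 kN, R_B = -2999/120 kN

Load 1 — triangular load w₀=-13 kN/m (0→w₀ over full span):
  R_A = w₀L/6 = (-13)·8/6 = -52/3 kN
  R_B = w₀L/3 = (-13)·8/3 = -104/3 kN
Load 2 — applied couple M₀=3 kN·m at a=4 m (b=L-a=4):
  R_A = M₀/L = 3/8 kN
  R_B = -M₀/L = -3/8 kN
Load 3 — point force P=7 kN at a=6 m (b=L-a=2):
  R_A = Pb/L = 7·2/8 = 7/4 kN
  R_B = Pa/L = 7·6/8 = 21/4 kN
Load 4 — point force P=12 kN at a=16/5 m (b=L-a=24/5):
  R_A = Pb/L = 12·(24/5)/8 = 36/5 kN
  R_B = Pa/L = 12·(16/5)/8 = 24/5 kN
Superposition: R_A = -961/120 kN, R_B = -2999/120 kN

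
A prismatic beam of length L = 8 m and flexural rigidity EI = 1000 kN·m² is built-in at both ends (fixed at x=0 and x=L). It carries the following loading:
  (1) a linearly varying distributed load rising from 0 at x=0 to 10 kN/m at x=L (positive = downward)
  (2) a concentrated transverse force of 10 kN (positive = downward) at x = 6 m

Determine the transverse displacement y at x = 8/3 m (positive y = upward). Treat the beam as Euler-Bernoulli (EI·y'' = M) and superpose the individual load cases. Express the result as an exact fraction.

Load 1 — triangular load w₀=10 kN/m (0→w₀ over full span):
  y_1 = -w₀x²(L-x)²(x+2L)/(120LEI) = -10·(8/3)²·(8-(8/3))²·((8/3)+2·8)/(120·8·1000) = -3584/91125 m
Load 2 — point force P=10 kN at a=6 m (b=L-a=2):
  y_2 = -Pb²x²(3aL-(3a+b)x)/(6L³EI)  [x≤a] = -10·2²·(8/3)²·(3·6·8-(3·6+2)·(8/3))/(6·8³·1000) = -17/2025 m
Superposition: y = Σ y_i = -4349/91125 m ≈ -0.047726 m

y(8/3) = -4349/91125 m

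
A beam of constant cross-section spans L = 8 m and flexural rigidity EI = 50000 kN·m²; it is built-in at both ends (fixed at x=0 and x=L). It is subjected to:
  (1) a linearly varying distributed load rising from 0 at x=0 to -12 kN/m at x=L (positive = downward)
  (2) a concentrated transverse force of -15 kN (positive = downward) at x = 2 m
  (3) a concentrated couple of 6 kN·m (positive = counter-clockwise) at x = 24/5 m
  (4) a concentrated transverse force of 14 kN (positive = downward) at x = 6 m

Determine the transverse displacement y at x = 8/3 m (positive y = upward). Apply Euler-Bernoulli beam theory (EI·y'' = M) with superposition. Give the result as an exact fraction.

Load 1 — triangular load w₀=-12 kN/m (0→w₀ over full span):
  y_1 = -w₀x²(L-x)²(x+2L)/(120LEI) = -(-12)·(8/3)²·(8-(8/3))²·((8/3)+2·8)/(120·8·50000) = 3584/3796875 m
Load 2 — point force P=-15 kN at a=2 m (b=L-a=6):
  y_2 = -Pa²(L-x)²(3bL-(3b+a)(L-x))/(6L³EI)  [x>a] = -(-15)·2²·(8-(8/3))²·(3·6·8-(3·6+2)·(8-(8/3)))/(6·8³·50000) = 7/16875 m
Load 3 — applied couple M₀=6 kN·m at a=24/5 m (b=L-a=16/5):
  y_3 = (R_Ax³/6 - M_Ax²/2)/EI  [x≤a] with R_A=27/25, M_A=48/25 = ((27/25)·(8/3)³/6 - (48/25)·(8/3)²/2)/50000 = -16/234375 m
Load 4 — point force P=14 kN at a=6 m (b=L-a=2):
  y_4 = -Pb²x²(3aL-(3a+b)x)/(6L³EI)  [x≤a] = -14·2²·(8/3)²·(3·6·8-(3·6+2)·(8/3))/(6·8³·50000) = -119/506250 m
Superposition: y = Σ y_i = 40073/37968750 m ≈ 0.001055 m

y(8/3) = 40073/37968750 m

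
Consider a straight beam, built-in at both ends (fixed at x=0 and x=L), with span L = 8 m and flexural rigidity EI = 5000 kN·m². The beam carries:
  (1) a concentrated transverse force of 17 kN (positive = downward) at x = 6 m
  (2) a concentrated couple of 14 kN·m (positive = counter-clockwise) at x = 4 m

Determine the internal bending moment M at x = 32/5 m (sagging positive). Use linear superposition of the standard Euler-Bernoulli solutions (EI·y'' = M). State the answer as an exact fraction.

M(32/5) = 25/8 kN·m

Load 1 — point force P=17 kN at a=6 m (b=L-a=2):
  M_1 = Pa²(a+3b)(L-x)/L³ - Pa²b/L²  [x>a] = 17·6²·(6+3·2)·(8-(32/5))/8³ - 17·6²·2/8² = 153/40 kN·m
Load 2 — applied couple M₀=14 kN·m at a=4 m (b=L-a=4):
  M_2 = R_Ax - M_A - M₀  [x>a] with R_A=21/8, M_A=7/2 = (21/8)·(32/5) - (7/2) - 14 = -7/10 kN·m
Superposition: M = Σ M_i = 25/8 kN·m ≈ 3.125000 kN·m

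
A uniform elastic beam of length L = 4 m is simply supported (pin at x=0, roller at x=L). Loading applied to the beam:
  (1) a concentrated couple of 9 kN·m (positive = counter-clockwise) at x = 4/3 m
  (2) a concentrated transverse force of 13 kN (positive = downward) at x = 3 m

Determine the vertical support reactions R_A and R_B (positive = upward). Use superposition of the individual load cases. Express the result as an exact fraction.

Load 1 — applied couple M₀=9 kN·m at a=4/3 m (b=L-a=8/3):
  R_A = M₀/L = 9/4 kN
  R_B = -M₀/L = -9/4 kN
Load 2 — point force P=13 kN at a=3 m (b=L-a=1):
  R_A = Pb/L = 13·1/4 = 13/4 kN
  R_B = Pa/L = 13·3/4 = 39/4 kN
Superposition: R_A = 11/2 kN, R_B = 15/2 kN

R_A = 11/2 kN, R_B = 15/2 kN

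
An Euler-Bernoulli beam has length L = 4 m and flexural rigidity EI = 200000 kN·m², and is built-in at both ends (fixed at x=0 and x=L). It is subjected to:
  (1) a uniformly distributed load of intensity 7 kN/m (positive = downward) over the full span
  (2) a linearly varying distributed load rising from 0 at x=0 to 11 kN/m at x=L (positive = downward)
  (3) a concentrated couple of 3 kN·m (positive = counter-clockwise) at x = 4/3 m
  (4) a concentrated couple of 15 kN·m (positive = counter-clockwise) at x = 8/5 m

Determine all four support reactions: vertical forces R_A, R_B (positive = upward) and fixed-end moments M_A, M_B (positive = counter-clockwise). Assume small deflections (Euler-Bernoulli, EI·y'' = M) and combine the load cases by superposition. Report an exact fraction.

R_A = 27 kN, M_A = 17 kN·m, R_B = 23 kN, M_B = -37/3 kN·m

Load 1 — uniform load w=7 kN/m over full span:
  R_A = wL/2 = 7·4/2 = 14 kN
  M_A = wL²/12 = 7·4²/12 = 28/3 kN·m
  R_B = wL/2 = 7·4/2 = 14 kN
  M_B = -wL²/12 = -7·4²/12 = -28/3 kN·m
Load 2 — triangular load w₀=11 kN/m (0→w₀ over full span):
  R_A = 3w₀L/20 = 3·11·4/20 = 33/5 kN
  M_A = w₀L²/30 = 11·4²/30 = 88/15 kN·m
  R_B = 7w₀L/20 = 7·11·4/20 = 77/5 kN
  M_B = -w₀L²/20 = -11·4²/20 = -44/5 kN·m
Load 3 — applied couple M₀=3 kN·m at a=4/3 m (b=L-a=8/3):
  R_A = 6M₀ab/L³ = 6·3·(4/3)·(8/3)/4³ = 1 kN
  M_A = M₀b(2a-b)/L² = 3·(8/3)·(2·(4/3)-(8/3))/4² = 0 kN·m
  R_B = -6M₀ab/L³ = -6·3·(4/3)·(8/3)/4³ = -1 kN
  M_B = M₀a(2b-a)/L² = 3·(4/3)·(2·(8/3)-(4/3))/4² = 1 kN·m
Load 4 — applied couple M₀=15 kN·m at a=8/5 m (b=L-a=12/5):
  R_A = 6M₀ab/L³ = 6·15·(8/5)·(12/5)/4³ = 27/5 kN
  M_A = M₀b(2a-b)/L² = 15·(12/5)·(2·(8/5)-(12/5))/4² = 9/5 kN·m
  R_B = -6M₀ab/L³ = -6·15·(8/5)·(12/5)/4³ = -27/5 kN
  M_B = M₀a(2b-a)/L² = 15·(8/5)·(2·(12/5)-(8/5))/4² = 24/5 kN·m
Superposition: R_A = 27 kN, M_A = 17 kN·m, R_B = 23 kN, M_B = -37/3 kN·m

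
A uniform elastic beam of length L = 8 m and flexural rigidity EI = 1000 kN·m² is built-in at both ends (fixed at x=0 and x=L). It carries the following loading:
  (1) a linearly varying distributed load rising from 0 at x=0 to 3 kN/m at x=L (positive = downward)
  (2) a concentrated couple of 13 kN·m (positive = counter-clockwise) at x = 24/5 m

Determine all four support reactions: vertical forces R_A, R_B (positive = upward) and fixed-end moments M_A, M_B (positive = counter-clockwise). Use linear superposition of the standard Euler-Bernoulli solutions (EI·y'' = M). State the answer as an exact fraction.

R_A = 297/50 kN, M_A = 264/25 kN·m, R_B = 303/50 kN, M_B = -201/25 kN·m

Load 1 — triangular load w₀=3 kN/m (0→w₀ over full span):
  R_A = 3w₀L/20 = 3·3·8/20 = 18/5 kN
  M_A = w₀L²/30 = 3·8²/30 = 32/5 kN·m
  R_B = 7w₀L/20 = 7·3·8/20 = 42/5 kN
  M_B = -w₀L²/20 = -3·8²/20 = -48/5 kN·m
Load 2 — applied couple M₀=13 kN·m at a=24/5 m (b=L-a=16/5):
  R_A = 6M₀ab/L³ = 6·13·(24/5)·(16/5)/8³ = 117/50 kN
  M_A = M₀b(2a-b)/L² = 13·(16/5)·(2·(24/5)-(16/5))/8² = 104/25 kN·m
  R_B = -6M₀ab/L³ = -6·13·(24/5)·(16/5)/8³ = -117/50 kN
  M_B = M₀a(2b-a)/L² = 13·(24/5)·(2·(16/5)-(24/5))/8² = 39/25 kN·m
Superposition: R_A = 297/50 kN, M_A = 264/25 kN·m, R_B = 303/50 kN, M_B = -201/25 kN·m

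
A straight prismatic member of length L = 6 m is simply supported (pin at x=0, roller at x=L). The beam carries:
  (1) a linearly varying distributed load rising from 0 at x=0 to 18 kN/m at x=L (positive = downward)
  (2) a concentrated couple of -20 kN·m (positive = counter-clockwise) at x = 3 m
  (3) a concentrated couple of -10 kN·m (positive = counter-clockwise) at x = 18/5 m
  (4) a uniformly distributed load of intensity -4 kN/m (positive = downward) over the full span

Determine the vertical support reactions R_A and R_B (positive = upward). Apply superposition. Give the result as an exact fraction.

R_A = 1 kN, R_B = 29 kN

Load 1 — triangular load w₀=18 kN/m (0→w₀ over full span):
  R_A = w₀L/6 = 18·6/6 = 18 kN
  R_B = w₀L/3 = 18·6/3 = 36 kN
Load 2 — applied couple M₀=-20 kN·m at a=3 m (b=L-a=3):
  R_A = M₀/L = (-20)/6 = -10/3 kN
  R_B = -M₀/L = -(-20)/6 = 10/3 kN
Load 3 — applied couple M₀=-10 kN·m at a=18/5 m (b=L-a=12/5):
  R_A = M₀/L = (-10)/6 = -5/3 kN
  R_B = -M₀/L = -(-10)/6 = 5/3 kN
Load 4 — uniform load w=-4 kN/m over full span:
  R_A = wL/2 = (-4)·6/2 = -12 kN
  R_B = wL/2 = (-4)·6/2 = -12 kN
Superposition: R_A = 1 kN, R_B = 29 kN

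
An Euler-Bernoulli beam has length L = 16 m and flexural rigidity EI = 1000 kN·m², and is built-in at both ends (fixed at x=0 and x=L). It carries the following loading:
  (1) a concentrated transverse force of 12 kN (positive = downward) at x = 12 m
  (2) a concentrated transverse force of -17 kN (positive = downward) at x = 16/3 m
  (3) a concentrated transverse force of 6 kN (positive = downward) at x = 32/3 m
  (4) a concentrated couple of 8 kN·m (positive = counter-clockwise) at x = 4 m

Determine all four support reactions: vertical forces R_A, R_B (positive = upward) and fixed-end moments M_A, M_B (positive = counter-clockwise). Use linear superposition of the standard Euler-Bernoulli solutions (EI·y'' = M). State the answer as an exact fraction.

Load 1 — point force P=12 kN at a=12 m (b=L-a=4):
  R_A = Pb²(3a+b)/L³ = 12·4²·(3·12+4)/16³ = 15/8 kN
  M_A = Pab²/L² = 12·12·4²/16² = 9 kN·m
  R_B = Pa²(a+3b)/L³ = 12·12²·(12+3·4)/16³ = 81/8 kN
  M_B = -Pa²b/L² = -12·12²·4/16² = -27 kN·m
Load 2 — point force P=-17 kN at a=16/3 m (b=L-a=32/3):
  R_A = Pb²(3a+b)/L³ = (-17)·(32/3)²·(3·(16/3)+(32/3))/16³ = -340/27 kN
  M_A = Pab²/L² = (-17)·(16/3)·(32/3)²/16² = -1088/27 kN·m
  R_B = Pa²(a+3b)/L³ = (-17)·(16/3)²·((16/3)+3·(32/3))/16³ = -119/27 kN
  M_B = -Pa²b/L² = -(-17)·(16/3)²·(32/3)/16² = 544/27 kN·m
Load 3 — point force P=6 kN at a=32/3 m (b=L-a=16/3):
  R_A = Pb²(3a+b)/L³ = 6·(16/3)²·(3·(32/3)+(16/3))/16³ = 14/9 kN
  M_A = Pab²/L² = 6·(32/3)·(16/3)²/16² = 64/9 kN·m
  R_B = Pa²(a+3b)/L³ = 6·(32/3)²·((32/3)+3·(16/3))/16³ = 40/9 kN
  M_B = -Pa²b/L² = -6·(32/3)²·(16/3)/16² = -128/9 kN·m
Load 4 — applied couple M₀=8 kN·m at a=4 m (b=L-a=12):
  R_A = 6M₀ab/L³ = 6·8·4·12/16³ = 9/16 kN
  M_A = M₀b(2a-b)/L² = 8·12·(2·4-12)/16² = -3/2 kN·m
  R_B = -6M₀ab/L³ = -6·8·4·12/16³ = -9/16 kN
  M_B = M₀a(2b-a)/L² = 8·4·(2·12-4)/16² = 5/2 kN·m
Superposition: R_A = -3715/432 kN, M_A = -1387/54 kN·m, R_B = 4147/432 kN, M_B = -1003/54 kN·m

R_A = -3715/432 kN, M_A = -1387/54 kN·m, R_B = 4147/432 kN, M_B = -1003/54 kN·m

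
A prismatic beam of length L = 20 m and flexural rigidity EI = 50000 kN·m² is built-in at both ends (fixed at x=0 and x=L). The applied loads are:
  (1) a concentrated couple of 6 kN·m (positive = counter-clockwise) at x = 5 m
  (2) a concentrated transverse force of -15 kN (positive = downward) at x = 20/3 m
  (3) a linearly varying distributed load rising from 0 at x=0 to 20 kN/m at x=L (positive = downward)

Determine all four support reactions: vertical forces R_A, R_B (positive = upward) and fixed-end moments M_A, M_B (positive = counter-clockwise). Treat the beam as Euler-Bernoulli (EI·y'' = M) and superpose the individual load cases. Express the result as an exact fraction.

Load 1 — applied couple M₀=6 kN·m at a=5 m (b=L-a=15):
  R_A = 6M₀ab/L³ = 6·6·5·15/20³ = 27/80 kN
  M_A = M₀b(2a-b)/L² = 6·15·(2·5-15)/20² = -9/8 kN·m
  R_B = -6M₀ab/L³ = -6·6·5·15/20³ = -27/80 kN
  M_B = M₀a(2b-a)/L² = 6·5·(2·15-5)/20² = 15/8 kN·m
Load 2 — point force P=-15 kN at a=20/3 m (b=L-a=40/3):
  R_A = Pb²(3a+b)/L³ = (-15)·(40/3)²·(3·(20/3)+(40/3))/20³ = -100/9 kN
  M_A = Pab²/L² = (-15)·(20/3)·(40/3)²/20² = -400/9 kN·m
  R_B = Pa²(a+3b)/L³ = (-15)·(20/3)²·((20/3)+3·(40/3))/20³ = -35/9 kN
  M_B = -Pa²b/L² = -(-15)·(20/3)²·(40/3)/20² = 200/9 kN·m
Load 3 — triangular load w₀=20 kN/m (0→w₀ over full span):
  R_A = 3w₀L/20 = 3·20·20/20 = 60 kN
  M_A = w₀L²/30 = 20·20²/30 = 800/3 kN·m
  R_B = 7w₀L/20 = 7·20·20/20 = 140 kN
  M_B = -w₀L²/20 = -20·20²/20 = -400 kN·m
Superposition: R_A = 35443/720 kN, M_A = 15919/72 kN·m, R_B = 97757/720 kN, M_B = -27065/72 kN·m

R_A = 35443/720 kN, M_A = 15919/72 kN·m, R_B = 97757/720 kN, M_B = -27065/72 kN·m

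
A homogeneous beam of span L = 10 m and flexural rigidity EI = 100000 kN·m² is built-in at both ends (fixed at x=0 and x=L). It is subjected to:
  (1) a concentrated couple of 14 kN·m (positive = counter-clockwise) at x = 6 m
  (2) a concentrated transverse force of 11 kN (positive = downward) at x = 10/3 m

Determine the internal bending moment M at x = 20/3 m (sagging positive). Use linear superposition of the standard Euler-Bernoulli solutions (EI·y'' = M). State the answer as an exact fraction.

Load 1 — applied couple M₀=14 kN·m at a=6 m (b=L-a=4):
  M_1 = R_Ax - M_A - M₀  [x>a] with R_A=252/125, M_A=112/25 = (252/125)·(20/3) - (112/25) - 14 = -126/25 kN·m
Load 2 — point force P=11 kN at a=10/3 m (b=L-a=20/3):
  M_2 = Pa²(a+3b)(L-x)/L³ - Pa²b/L²  [x>a] = 11·(10/3)²·((10/3)+3·(20/3))·(10-(20/3))/10³ - 11·(10/3)²·(20/3)/10² = 110/81 kN·m
Superposition: M = Σ M_i = -7456/2025 kN·m ≈ -3.681975 kN·m

M(20/3) = -7456/2025 kN·m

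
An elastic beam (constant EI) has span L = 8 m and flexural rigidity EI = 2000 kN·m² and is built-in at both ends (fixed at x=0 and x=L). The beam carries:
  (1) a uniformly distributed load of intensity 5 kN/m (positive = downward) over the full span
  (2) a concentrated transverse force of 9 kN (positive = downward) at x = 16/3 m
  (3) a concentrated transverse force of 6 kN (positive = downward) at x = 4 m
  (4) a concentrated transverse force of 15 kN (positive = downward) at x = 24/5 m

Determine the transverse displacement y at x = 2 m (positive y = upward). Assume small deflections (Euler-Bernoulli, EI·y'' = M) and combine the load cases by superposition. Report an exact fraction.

y(2) = -277/9000 m

Load 1 — uniform load w=5 kN/m over full span:
  y_1 = -wx²(L-x)²/(24EI) = -5·2²·(8-2)²/(24·2000) = -3/200 m
Load 2 — point force P=9 kN at a=16/3 m (b=L-a=8/3):
  y_2 = -Pb²x²(3aL-(3a+b)x)/(6L³EI)  [x≤a] = -9·(8/3)²·2²·(3·(16/3)·8-(3·(16/3)+(8/3))·2)/(6·8³·2000) = -17/4500 m
Load 3 — point force P=6 kN at a=4 m (b=L-a=4):
  y_3 = -Pb²x²(3aL-(3a+b)x)/(6L³EI)  [x≤a] = -6·4²·2²·(3·4·8-(3·4+4)·2)/(6·8³·2000) = -1/250 m
Load 4 — point force P=15 kN at a=24/5 m (b=L-a=16/5):
  y_4 = -Pb²x²(3aL-(3a+b)x)/(6L³EI)  [x≤a] = -15·(16/5)²·2²·(3·(24/5)·8-(3·(24/5)+(16/5))·2)/(6·8³·2000) = -1/125 m
Superposition: y = Σ y_i = -277/9000 m ≈ -0.030778 m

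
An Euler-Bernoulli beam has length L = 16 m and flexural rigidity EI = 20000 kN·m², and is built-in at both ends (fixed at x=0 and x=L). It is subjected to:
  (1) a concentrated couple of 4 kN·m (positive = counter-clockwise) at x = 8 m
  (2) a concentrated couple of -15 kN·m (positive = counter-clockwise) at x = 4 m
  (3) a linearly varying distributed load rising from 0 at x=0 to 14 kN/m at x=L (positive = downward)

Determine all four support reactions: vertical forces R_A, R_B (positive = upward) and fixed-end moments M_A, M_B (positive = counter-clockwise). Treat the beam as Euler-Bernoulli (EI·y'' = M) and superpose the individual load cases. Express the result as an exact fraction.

R_A = 21069/640 kN, M_A = 29587/240 kN·m, R_B = 50611/640 kN, M_B = -14631/80 kN·m

Load 1 — applied couple M₀=4 kN·m at a=8 m (b=L-a=8):
  R_A = 6M₀ab/L³ = 6·4·8·8/16³ = 3/8 kN
  M_A = M₀b(2a-b)/L² = 4·8·(2·8-8)/16² = 1 kN·m
  R_B = -6M₀ab/L³ = -6·4·8·8/16³ = -3/8 kN
  M_B = M₀a(2b-a)/L² = 4·8·(2·8-8)/16² = 1 kN·m
Load 2 — applied couple M₀=-15 kN·m at a=4 m (b=L-a=12):
  R_A = 6M₀ab/L³ = 6·(-15)·4·12/16³ = -135/128 kN
  M_A = M₀b(2a-b)/L² = (-15)·12·(2·4-12)/16² = 45/16 kN·m
  R_B = -6M₀ab/L³ = -6·(-15)·4·12/16³ = 135/128 kN
  M_B = M₀a(2b-a)/L² = (-15)·4·(2·12-4)/16² = -75/16 kN·m
Load 3 — triangular load w₀=14 kN/m (0→w₀ over full span):
  R_A = 3w₀L/20 = 3·14·16/20 = 168/5 kN
  M_A = w₀L²/30 = 14·16²/30 = 1792/15 kN·m
  R_B = 7w₀L/20 = 7·14·16/20 = 392/5 kN
  M_B = -w₀L²/20 = -14·16²/20 = -896/5 kN·m
Superposition: R_A = 21069/640 kN, M_A = 29587/240 kN·m, R_B = 50611/640 kN, M_B = -14631/80 kN·m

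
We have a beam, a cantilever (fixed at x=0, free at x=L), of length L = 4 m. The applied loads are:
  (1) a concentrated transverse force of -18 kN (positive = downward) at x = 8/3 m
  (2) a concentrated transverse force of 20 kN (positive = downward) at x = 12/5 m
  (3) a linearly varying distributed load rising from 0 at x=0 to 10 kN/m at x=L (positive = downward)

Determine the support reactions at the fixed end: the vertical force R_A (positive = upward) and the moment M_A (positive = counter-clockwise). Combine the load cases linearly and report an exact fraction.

R_A = 22 kN, M_A = 160/3 kN·m

Load 1 — point force P=-18 kN at a=8/3 m (b=L-a=4/3):
  R_A = P = (-18) = -18 kN
  M_A = Pa = (-18)·(8/3) = -48 kN·m
Load 2 — point force P=20 kN at a=12/5 m (b=L-a=8/5):
  R_A = P = 20 kN
  M_A = Pa = 20·(12/5) = 48 kN·m
Load 3 — triangular load w₀=10 kN/m (0→w₀ over full span):
  R_A = w₀L/2 = 10·4/2 = 20 kN
  M_A = w₀L²/3 = 10·4²/3 = 160/3 kN·m
Superposition: R_A = 22 kN, M_A = 160/3 kN·m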